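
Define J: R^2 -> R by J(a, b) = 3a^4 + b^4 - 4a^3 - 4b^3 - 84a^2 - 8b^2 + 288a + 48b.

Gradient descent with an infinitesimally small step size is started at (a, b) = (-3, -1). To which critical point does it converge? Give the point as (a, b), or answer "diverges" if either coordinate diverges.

(-4, -2)

J is separable, so gradient descent decouples: a follows -∂J/∂a, b follows -∂J/∂b.
∂J/∂a = 12(a - 3)(a - 2)(a + 4); at a=-3 this is 360, so a decreases.
∂J/∂b = 4(b - 3)(b - 2)(b + 2); at b=-1 this is 48, so b decreases.
a converges to its nearest critical value -4 (a local min of the a-part); b converges to -2. The iterate converges to (-4, -2).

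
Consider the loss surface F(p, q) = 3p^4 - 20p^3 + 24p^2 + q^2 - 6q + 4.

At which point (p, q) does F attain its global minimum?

F(p,q) separates as A(p) + B(q) + 4, so its minimum is min A + min B + 4.
A'(p) = 12p(p - 4)(p - 1) vanishes at p ∈ {0, 1, 4}; B'(q) = 2q - 6 vanishes at q ∈ {3}.
Local minima of A (where A''>0): A(0)=0, A(4)=-128. Local minima of B: B(3)=-9.
So the global minimum of F is A(4) + B(3) + 4 = -128 − 9 + 4 = -133, attained at (4, 3).

(4, 3)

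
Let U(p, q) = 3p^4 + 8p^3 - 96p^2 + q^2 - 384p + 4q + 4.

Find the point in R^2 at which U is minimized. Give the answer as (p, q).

(4, -2)

U(p,q) separates as A(p) + B(q) + 4, so its minimum is min A + min B + 4.
A'(p) = 12(p - 4)(p + 2)(p + 4) vanishes at p ∈ {-4, -2, 4}; B'(q) = 2q + 4 vanishes at q ∈ {-2}.
Local minima of A (where A''>0): A(-4)=256, A(4)=-1792. Local minima of B: B(-2)=-4.
So the global minimum of U is A(4) + B(-2) + 4 = -1792 − 4 + 4 = -1792, attained at (4, -2).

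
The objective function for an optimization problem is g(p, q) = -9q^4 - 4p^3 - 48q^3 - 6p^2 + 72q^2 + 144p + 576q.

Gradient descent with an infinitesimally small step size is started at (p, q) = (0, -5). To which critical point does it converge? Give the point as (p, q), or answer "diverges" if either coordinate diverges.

g is separable, so gradient descent decouples: p follows -∂g/∂p, q follows -∂g/∂q.
∂g/∂p = -12(p - 3)(p + 4); at p=0 this is 144, so p decreases.
∂g/∂q = -36(q - 2)(q + 2)(q + 4); at q=-5 this is 756, so q decreases.
The q-coordinate has no critical point in that direction and runs off to infinity.

diverges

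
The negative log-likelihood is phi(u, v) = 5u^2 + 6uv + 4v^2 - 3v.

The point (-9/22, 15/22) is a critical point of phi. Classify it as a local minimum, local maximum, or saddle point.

The Hessian of phi is constant: H = [[10, 6], [6, 8]].
det(H) = 10·8 − 6² = 44.
det(H) > 0 and tr(H) = 18 > 0, so H is positive definite and the point is a local minimum.

local minimum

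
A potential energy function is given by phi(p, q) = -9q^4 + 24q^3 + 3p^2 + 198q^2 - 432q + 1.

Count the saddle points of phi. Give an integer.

2

phi separates as a function of p plus a function of q, so ∇phi=0 decouples.
∂phi/∂p = 6p = 0 at p ∈ {0}; ∂phi/∂q = -36(q - 4)(q - 1)(q + 3) = 0 at q ∈ {-3, 1, 4}.
The Hessian is diagonal: diag(phi_pp, phi_qq). Second derivatives: phi_pp(0)=6; phi_qq(-3)=-1008, phi_qq(1)=432, phi_qq(4)=-756.
Saddle points occur where the two diagonal entries have opposite signs: (0, -3), (0, 4). Count: 2.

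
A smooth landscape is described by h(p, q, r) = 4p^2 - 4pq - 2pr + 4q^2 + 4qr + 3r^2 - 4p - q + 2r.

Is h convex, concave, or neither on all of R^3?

convex

h is quadratic, so its Hessian is the constant matrix H = [[8, -4, -2], [-4, 8, 4], [-2, 4, 6]].
Leading principal minors: 8, 48, 192.
All positive ⇒ H ≻ 0 ⇒ convex.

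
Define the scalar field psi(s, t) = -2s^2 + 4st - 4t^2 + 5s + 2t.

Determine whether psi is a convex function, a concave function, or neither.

concave

psi is quadratic, so its Hessian is the constant matrix H = [[-4, 4], [4, -8]].
det(H) = 16, tr(H) = -12.
det(H) > 0 and tr(H) < 0, so H is negative definite everywhere: concave.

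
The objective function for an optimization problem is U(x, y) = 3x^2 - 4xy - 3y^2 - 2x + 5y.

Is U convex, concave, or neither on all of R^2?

U is quadratic, so its Hessian is the constant matrix H = [[6, -4], [-4, -6]].
det(H) = -52, tr(H) = 0.
det(H) < 0, so H is indefinite: neither convex nor concave.

neither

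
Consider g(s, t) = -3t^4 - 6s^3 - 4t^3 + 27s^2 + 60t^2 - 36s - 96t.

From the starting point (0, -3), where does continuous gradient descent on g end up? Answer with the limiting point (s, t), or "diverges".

g is separable, so gradient descent decouples: s follows -∂g/∂s, t follows -∂g/∂t.
∂g/∂s = -18(s - 2)(s - 1); at s=0 this is -36, so s increases.
∂g/∂t = -12(t - 2)(t - 1)(t + 4); at t=-3 this is -240, so t increases.
s converges to its nearest critical value 1 (a local min of the s-part); t converges to 1. The iterate converges to (1, 1).

(1, 1)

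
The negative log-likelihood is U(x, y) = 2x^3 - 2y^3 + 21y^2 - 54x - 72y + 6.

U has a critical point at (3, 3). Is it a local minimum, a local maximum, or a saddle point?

local minimum

The mixed partial ∂²U/∂x∂y is 0, so the Hessian at any point is diag(U_xx, U_yy) = diag(12x, 6(-2y + 7)).
At (3, 3): H = diag(36, 6).
Both eigenvalues are positive, so H is positive definite: a local minimum.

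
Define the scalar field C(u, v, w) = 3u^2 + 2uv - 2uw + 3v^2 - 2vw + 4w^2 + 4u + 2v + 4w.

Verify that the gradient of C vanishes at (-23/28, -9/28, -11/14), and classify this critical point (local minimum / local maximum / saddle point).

local minimum

∇C = (6u + 2v - 2w + 4, 2u + 6v - 2w + 2, -2u - 2v + 8w + 4); substituting (-23/28, -9/28, -11/14) gives ∇C = (0, 0, 0), so (-23/28, -9/28, -11/14) is indeed a critical point.
The Hessian is constant: H = [[6, 2, -2], [2, 6, -2], [-2, -2, 8]].
Leading principal minors: Δ₁ = 6, Δ₂ = 32, Δ₃ = 224.
All leading minors are positive, so H is positive definite: a local minimum.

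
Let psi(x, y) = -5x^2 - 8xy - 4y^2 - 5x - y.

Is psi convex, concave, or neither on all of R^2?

concave

psi is quadratic, so its Hessian is the constant matrix H = [[-10, -8], [-8, -8]].
det(H) = 16, tr(H) = -18.
det(H) > 0 and tr(H) < 0, so H is negative definite everywhere: concave.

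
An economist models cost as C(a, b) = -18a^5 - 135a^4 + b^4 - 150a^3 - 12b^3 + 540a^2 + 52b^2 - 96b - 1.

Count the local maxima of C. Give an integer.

2

C separates as a function of a plus a function of b, so ∇C=0 decouples.
∂C/∂a = -90a(a - 1)(a + 3)(a + 4) = 0 at a ∈ {-4, -3, 0, 1}; ∂C/∂b = 4(b - 4)(b - 3)(b - 2) = 0 at b ∈ {2, 3, 4}.
The Hessian is diagonal: diag(C_aa, C_bb). Second derivatives: C_aa(-4)=1800, C_aa(-3)=-1080, C_aa(0)=1080, C_aa(1)=-1800; C_bb(2)=8, C_bb(3)=-4, C_bb(4)=8.
Local maxima occur where both diagonal entries negative: (-3, 3), (1, 3). Count: 2.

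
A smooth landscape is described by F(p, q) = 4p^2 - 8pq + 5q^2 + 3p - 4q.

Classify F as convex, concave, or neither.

convex

F is quadratic, so its Hessian is the constant matrix H = [[8, -8], [-8, 10]].
det(H) = 16, tr(H) = 18.
det(H) > 0 and tr(H) > 0, so H is positive definite everywhere: convex.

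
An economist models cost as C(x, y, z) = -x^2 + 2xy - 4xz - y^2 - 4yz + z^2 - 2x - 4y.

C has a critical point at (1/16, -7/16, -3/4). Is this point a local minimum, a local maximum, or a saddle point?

The Hessian is constant: H = [[-2, 2, -4], [2, -2, -4], [-4, -4, 2]].
Leading principal minors: Δ₁ = -2, Δ₂ = 0, Δ₃ = 128.
The minors fit neither the all-positive nor the alternating-sign pattern, so H is indefinite: a saddle point.

saddle point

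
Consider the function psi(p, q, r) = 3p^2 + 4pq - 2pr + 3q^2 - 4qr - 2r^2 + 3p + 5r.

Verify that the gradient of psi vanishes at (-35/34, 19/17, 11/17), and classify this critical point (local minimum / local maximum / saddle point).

∇psi = (6p + 4q - 2r + 3, 4p + 6q - 4r, -2p - 4q - 4r + 5); substituting (-35/34, 19/17, 11/17) gives ∇psi = (0, 0, 0), so (-35/34, 19/17, 11/17) is indeed a critical point.
The Hessian is constant: H = [[6, 4, -2], [4, 6, -4], [-2, -4, -4]].
Leading principal minors: Δ₁ = 6, Δ₂ = 20, Δ₃ = -136.
The minors fit neither the all-positive nor the alternating-sign pattern, so H is indefinite: a saddle point.

saddle point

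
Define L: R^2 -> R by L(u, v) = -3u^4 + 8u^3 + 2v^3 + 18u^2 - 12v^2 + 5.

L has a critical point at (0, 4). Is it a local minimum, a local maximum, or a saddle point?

local minimum

The mixed partial ∂²L/∂u∂v is 0, so the Hessian at any point is diag(L_uu, L_vv) = diag(12(-3u^2 + 4u + 3), 12(v - 2)).
At (0, 4): H = diag(36, 24).
Both eigenvalues are positive, so H is positive definite: a local minimum.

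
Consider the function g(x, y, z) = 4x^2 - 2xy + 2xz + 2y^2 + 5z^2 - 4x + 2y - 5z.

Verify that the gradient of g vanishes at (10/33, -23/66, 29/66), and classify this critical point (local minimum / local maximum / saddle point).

local minimum

∇g = (8x - 2y + 2z - 4, -2x + 4y + 2, 2x + 10z - 5); substituting (10/33, -23/66, 29/66) gives ∇g = (0, 0, 0), so (10/33, -23/66, 29/66) is indeed a critical point.
The Hessian is constant: H = [[8, -2, 2], [-2, 4, 0], [2, 0, 10]].
Leading principal minors: Δ₁ = 8, Δ₂ = 28, Δ₃ = 264.
All leading minors are positive, so H is positive definite: a local minimum.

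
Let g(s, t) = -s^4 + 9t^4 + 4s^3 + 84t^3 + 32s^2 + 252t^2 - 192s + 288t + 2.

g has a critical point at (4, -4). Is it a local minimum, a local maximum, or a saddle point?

The mixed partial ∂²g/∂s∂t is 0, so the Hessian at any point is diag(g_ss, g_tt) = diag(4(-3s^2 + 6s + 16), 36(3t^2 + 14t + 14)).
At (4, -4): H = diag(-32, 216).
The eigenvalues have opposite signs, so H is indefinite: a saddle point.

saddle point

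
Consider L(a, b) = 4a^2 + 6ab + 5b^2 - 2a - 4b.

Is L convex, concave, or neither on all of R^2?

L is quadratic, so its Hessian is the constant matrix H = [[8, 6], [6, 10]].
det(H) = 44, tr(H) = 18.
det(H) > 0 and tr(H) > 0, so H is positive definite everywhere: convex.

convex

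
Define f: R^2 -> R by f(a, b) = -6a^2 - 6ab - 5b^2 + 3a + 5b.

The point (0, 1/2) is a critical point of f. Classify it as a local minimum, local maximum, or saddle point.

local maximum

The Hessian of f is constant: H = [[-12, -6], [-6, -10]].
det(H) = (-12)·(-10) − (-6)² = 84.
det(H) > 0 and tr(H) = -22 < 0, so H is negative definite and the point is a local maximum.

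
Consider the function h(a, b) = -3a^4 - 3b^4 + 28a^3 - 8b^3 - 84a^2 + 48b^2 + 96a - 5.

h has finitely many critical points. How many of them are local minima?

1

h separates as a function of a plus a function of b, so ∇h=0 decouples.
∂h/∂a = -12(a - 4)(a - 2)(a - 1) = 0 at a ∈ {1, 2, 4}; ∂h/∂b = -12b(b - 2)(b + 4) = 0 at b ∈ {-4, 0, 2}.
The Hessian is diagonal: diag(h_aa, h_bb). Second derivatives: h_aa(1)=-36, h_aa(2)=24, h_aa(4)=-72; h_bb(-4)=-288, h_bb(0)=96, h_bb(2)=-144.
Local minima occur where both diagonal entries positive: (2, 0). Count: 1.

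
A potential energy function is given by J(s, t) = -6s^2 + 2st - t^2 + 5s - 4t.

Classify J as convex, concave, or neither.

J is quadratic, so its Hessian is the constant matrix H = [[-12, 2], [2, -2]].
det(H) = 20, tr(H) = -14.
det(H) > 0 and tr(H) < 0, so H is negative definite everywhere: concave.

concave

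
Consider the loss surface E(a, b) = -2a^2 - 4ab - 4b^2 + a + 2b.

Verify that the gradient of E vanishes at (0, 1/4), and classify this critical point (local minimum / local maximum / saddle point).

local maximum

∇E = (-4a - 4b + 1, -4a - 8b + 2); substituting (0, 1/4) gives ∇E = (0, 0), so (0, 1/4) is indeed a critical point.
The Hessian of E is constant: H = [[-4, -4], [-4, -8]].
det(H) = (-4)·(-8) − (-4)² = 16.
det(H) > 0 and tr(H) = -12 < 0, so H is negative definite and the point is a local maximum.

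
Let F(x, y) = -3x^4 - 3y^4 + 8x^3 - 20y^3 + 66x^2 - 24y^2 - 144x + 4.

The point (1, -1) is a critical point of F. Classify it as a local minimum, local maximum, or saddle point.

The mixed partial ∂²F/∂x∂y is 0, so the Hessian at any point is diag(F_xx, F_yy) = diag(12(-3x^2 + 4x + 11), -12(3y^2 + 10y + 4)).
At (1, -1): H = diag(144, 36).
Both eigenvalues are positive, so H is positive definite: a local minimum.

local minimum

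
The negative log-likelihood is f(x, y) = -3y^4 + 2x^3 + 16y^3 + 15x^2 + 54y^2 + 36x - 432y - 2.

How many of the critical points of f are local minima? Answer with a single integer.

1

f separates as a function of x plus a function of y, so ∇f=0 decouples.
∂f/∂x = 6(x + 2)(x + 3) = 0 at x ∈ {-3, -2}; ∂f/∂y = -12(y - 4)(y - 3)(y + 3) = 0 at y ∈ {-3, 3, 4}.
The Hessian is diagonal: diag(f_xx, f_yy). Second derivatives: f_xx(-3)=-6, f_xx(-2)=6; f_yy(-3)=-504, f_yy(3)=72, f_yy(4)=-84.
Local minima occur where both diagonal entries positive: (-2, 3). Count: 1.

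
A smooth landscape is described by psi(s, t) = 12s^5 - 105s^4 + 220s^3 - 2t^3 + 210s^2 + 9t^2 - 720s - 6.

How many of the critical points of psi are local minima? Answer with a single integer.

psi separates as a function of s plus a function of t, so ∇psi=0 decouples.
∂psi/∂s = 60(s - 4)(s - 3)(s - 1)(s + 1) = 0 at s ∈ {-1, 1, 3, 4}; ∂psi/∂t = -6t(t - 3) = 0 at t ∈ {0, 3}.
The Hessian is diagonal: diag(psi_ss, psi_tt). Second derivatives: psi_ss(-1)=-2400, psi_ss(1)=720, psi_ss(3)=-480, psi_ss(4)=900; psi_tt(0)=18, psi_tt(3)=-18.
Local minima occur where both diagonal entries positive: (1, 0), (4, 0). Count: 2.

2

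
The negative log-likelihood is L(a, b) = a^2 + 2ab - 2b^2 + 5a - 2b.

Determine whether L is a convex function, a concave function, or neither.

neither

L is quadratic, so its Hessian is the constant matrix H = [[2, 2], [2, -4]].
det(H) = -12, tr(H) = -2.
det(H) < 0, so H is indefinite: neither convex nor concave.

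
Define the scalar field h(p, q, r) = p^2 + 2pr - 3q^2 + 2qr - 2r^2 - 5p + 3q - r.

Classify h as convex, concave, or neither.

h is quadratic, so its Hessian is the constant matrix H = [[2, 0, 2], [0, -6, 2], [2, 2, -4]].
Leading principal minors: 2, -12, 64.
Neither pattern holds ⇒ H is indefinite ⇒ neither convex nor concave.

neither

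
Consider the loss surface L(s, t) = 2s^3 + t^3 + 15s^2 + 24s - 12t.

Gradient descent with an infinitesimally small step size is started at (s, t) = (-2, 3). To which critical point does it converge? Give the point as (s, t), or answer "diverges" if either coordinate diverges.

L is separable, so gradient descent decouples: s follows -∂L/∂s, t follows -∂L/∂t.
∂L/∂s = 6(s + 1)(s + 4); at s=-2 this is -12, so s increases.
∂L/∂t = 3(t - 2)(t + 2); at t=3 this is 15, so t decreases.
s converges to its nearest critical value -1 (a local min of the s-part); t converges to 2. The iterate converges to (-1, 2).

(-1, 2)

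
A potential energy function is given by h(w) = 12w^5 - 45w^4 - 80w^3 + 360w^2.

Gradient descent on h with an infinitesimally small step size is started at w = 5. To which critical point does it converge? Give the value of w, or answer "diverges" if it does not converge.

h'(w) = 60w(w - 3)(w - 2)(w + 2), so h'(5) = 12600.
Gradient descent moves in the -h' direction, i.e. w is decreasing.
The nearest critical point in that direction is w = 3, where h'' = 900 > 0 (a local minimum). The iterate converges there.

3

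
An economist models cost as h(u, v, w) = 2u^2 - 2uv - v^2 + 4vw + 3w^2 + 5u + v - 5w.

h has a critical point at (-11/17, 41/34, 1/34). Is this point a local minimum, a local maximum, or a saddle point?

The Hessian is constant: H = [[4, -2, 0], [-2, -2, 4], [0, 4, 6]].
Leading principal minors: Δ₁ = 4, Δ₂ = -12, Δ₃ = -136.
The minors fit neither the all-positive nor the alternating-sign pattern, so H is indefinite: a saddle point.

saddle point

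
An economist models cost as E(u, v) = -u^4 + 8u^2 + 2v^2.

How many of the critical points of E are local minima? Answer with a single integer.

E separates as a function of u plus a function of v, so ∇E=0 decouples.
∂E/∂u = -4u(u - 2)(u + 2) = 0 at u ∈ {-2, 0, 2}; ∂E/∂v = 4v = 0 at v ∈ {0}.
The Hessian is diagonal: diag(E_uu, E_vv). Second derivatives: E_uu(-2)=-32, E_uu(0)=16, E_uu(2)=-32; E_vv(0)=4.
Local minima occur where both diagonal entries positive: (0, 0). Count: 1.

1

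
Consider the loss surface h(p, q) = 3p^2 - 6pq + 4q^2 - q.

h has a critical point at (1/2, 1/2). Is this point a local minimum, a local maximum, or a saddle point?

local minimum

The Hessian of h is constant: H = [[6, -6], [-6, 8]].
det(H) = 6·8 − (-6)² = 12.
det(H) > 0 and tr(H) = 14 > 0, so H is positive definite and the point is a local minimum.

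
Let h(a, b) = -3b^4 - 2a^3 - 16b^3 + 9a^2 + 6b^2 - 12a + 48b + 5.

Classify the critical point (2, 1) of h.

The mixed partial ∂²h/∂a∂b is 0, so the Hessian at any point is diag(h_aa, h_bb) = diag(6(-2a + 3), 12(-3b^2 - 8b + 1)).
At (2, 1): H = diag(-6, -120).
Both eigenvalues are negative, so H is negative definite: a local maximum.

local maximum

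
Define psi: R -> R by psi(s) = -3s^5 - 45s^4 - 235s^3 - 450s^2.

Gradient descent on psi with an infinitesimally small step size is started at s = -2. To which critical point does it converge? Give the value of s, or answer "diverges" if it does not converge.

psi'(s) = -15s(s + 3)(s + 4)(s + 5), so psi'(-2) = 180.
Gradient descent moves in the -psi' direction, i.e. s is decreasing.
The nearest critical point in that direction is s = -3, where psi'' = 90 > 0 (a local minimum). The iterate converges there.

-3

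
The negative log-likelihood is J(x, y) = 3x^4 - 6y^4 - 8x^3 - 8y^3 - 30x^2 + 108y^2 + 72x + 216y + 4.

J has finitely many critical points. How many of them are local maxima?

J separates as a function of x plus a function of y, so ∇J=0 decouples.
∂J/∂x = 12(x - 3)(x - 1)(x + 2) = 0 at x ∈ {-2, 1, 3}; ∂J/∂y = -24(y - 3)(y + 1)(y + 3) = 0 at y ∈ {-3, -1, 3}.
The Hessian is diagonal: diag(J_xx, J_yy). Second derivatives: J_xx(-2)=180, J_xx(1)=-72, J_xx(3)=120; J_yy(-3)=-288, J_yy(-1)=192, J_yy(3)=-576.
Local maxima occur where both diagonal entries negative: (1, -3), (1, 3). Count: 2.

2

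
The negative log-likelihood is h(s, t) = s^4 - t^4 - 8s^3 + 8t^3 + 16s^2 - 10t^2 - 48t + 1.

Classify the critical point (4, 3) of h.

The mixed partial ∂²h/∂s∂t is 0, so the Hessian at any point is diag(h_ss, h_tt) = diag(4(3s^2 - 12s + 8), 4(-3t^2 + 12t - 5)).
At (4, 3): H = diag(32, 16).
Both eigenvalues are positive, so H is positive definite: a local minimum.

local minimum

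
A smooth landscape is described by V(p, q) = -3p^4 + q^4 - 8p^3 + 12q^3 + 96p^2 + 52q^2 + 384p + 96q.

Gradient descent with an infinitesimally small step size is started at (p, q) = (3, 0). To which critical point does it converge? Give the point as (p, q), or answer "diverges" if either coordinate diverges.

V is separable, so gradient descent decouples: p follows -∂V/∂p, q follows -∂V/∂q.
∂V/∂p = -12(p - 4)(p + 2)(p + 4); at p=3 this is 420, so p decreases.
∂V/∂q = 4(q + 2)(q + 3)(q + 4); at q=0 this is 96, so q decreases.
p converges to its nearest critical value -2 (a local min of the p-part); q converges to -2. The iterate converges to (-2, -2).

(-2, -2)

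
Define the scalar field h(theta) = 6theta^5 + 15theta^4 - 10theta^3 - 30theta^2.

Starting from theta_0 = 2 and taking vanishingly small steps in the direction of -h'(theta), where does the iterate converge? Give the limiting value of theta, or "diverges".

h'(theta) = 30theta(theta - 1)(theta + 1)(theta + 2), so h'(2) = 720.
Gradient descent moves in the -h' direction, i.e. theta is decreasing.
The nearest critical point in that direction is theta = 1, where h'' = 180 > 0 (a local minimum). The iterate converges there.

1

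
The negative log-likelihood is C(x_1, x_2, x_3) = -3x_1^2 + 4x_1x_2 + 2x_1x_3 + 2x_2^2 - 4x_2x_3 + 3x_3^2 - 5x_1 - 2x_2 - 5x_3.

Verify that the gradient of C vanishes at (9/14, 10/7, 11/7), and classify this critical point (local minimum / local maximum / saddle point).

∇C = (-6x_1 + 4x_2 + 2x_3 - 5, 4x_1 + 4x_2 - 4x_3 - 2, 2x_1 - 4x_2 + 6x_3 - 5); substituting (9/14, 10/7, 11/7) gives ∇C = (0, 0, 0), so (9/14, 10/7, 11/7) is indeed a critical point.
The Hessian is constant: H = [[-6, 4, 2], [4, 4, -4], [2, -4, 6]].
Leading principal minors: Δ₁ = -6, Δ₂ = -40, Δ₃ = -224.
The minors fit neither the all-positive nor the alternating-sign pattern, so H is indefinite: a saddle point.

saddle point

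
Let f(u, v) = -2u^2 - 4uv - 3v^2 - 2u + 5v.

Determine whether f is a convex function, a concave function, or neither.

concave

f is quadratic, so its Hessian is the constant matrix H = [[-4, -4], [-4, -6]].
det(H) = 8, tr(H) = -10.
det(H) > 0 and tr(H) < 0, so H is negative definite everywhere: concave.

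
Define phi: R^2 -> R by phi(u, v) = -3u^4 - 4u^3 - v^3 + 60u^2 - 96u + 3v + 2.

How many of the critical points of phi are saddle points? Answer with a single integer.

3

phi separates as a function of u plus a function of v, so ∇phi=0 decouples.
∂phi/∂u = -12(u - 2)(u - 1)(u + 4) = 0 at u ∈ {-4, 1, 2}; ∂phi/∂v = -3(v - 1)(v + 1) = 0 at v ∈ {-1, 1}.
The Hessian is diagonal: diag(phi_uu, phi_vv). Second derivatives: phi_uu(-4)=-360, phi_uu(1)=60, phi_uu(2)=-72; phi_vv(-1)=6, phi_vv(1)=-6.
Saddle points occur where the two diagonal entries have opposite signs: (-4, -1), (1, 1), (2, -1). Count: 3.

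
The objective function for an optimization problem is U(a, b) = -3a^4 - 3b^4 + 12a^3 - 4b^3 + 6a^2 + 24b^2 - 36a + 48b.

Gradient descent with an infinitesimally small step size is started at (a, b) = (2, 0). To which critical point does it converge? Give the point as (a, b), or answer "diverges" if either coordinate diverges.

(1, -1)

U is separable, so gradient descent decouples: a follows -∂U/∂a, b follows -∂U/∂b.
∂U/∂a = -12(a - 3)(a - 1)(a + 1); at a=2 this is 36, so a decreases.
∂U/∂b = -12(b - 2)(b + 1)(b + 2); at b=0 this is 48, so b decreases.
a converges to its nearest critical value 1 (a local min of the a-part); b converges to -1. The iterate converges to (1, -1).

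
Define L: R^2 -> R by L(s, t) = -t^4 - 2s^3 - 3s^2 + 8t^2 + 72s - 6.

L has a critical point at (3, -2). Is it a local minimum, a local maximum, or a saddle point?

local maximum

The mixed partial ∂²L/∂s∂t is 0, so the Hessian at any point is diag(L_ss, L_tt) = diag(-6(2s + 1), 4(-3t^2 + 4)).
At (3, -2): H = diag(-42, -32).
Both eigenvalues are negative, so H is negative definite: a local maximum.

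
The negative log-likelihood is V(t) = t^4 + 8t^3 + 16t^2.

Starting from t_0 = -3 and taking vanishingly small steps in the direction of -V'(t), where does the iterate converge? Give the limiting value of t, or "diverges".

-4

V'(t) = 4t(t + 2)(t + 4), so V'(-3) = 12.
Gradient descent moves in the -V' direction, i.e. t is decreasing.
The nearest critical point in that direction is t = -4, where V'' = 32 > 0 (a local minimum). The iterate converges there.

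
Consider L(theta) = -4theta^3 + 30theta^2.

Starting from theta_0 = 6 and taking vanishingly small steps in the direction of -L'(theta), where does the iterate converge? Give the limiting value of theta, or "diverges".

L'(theta) = -12theta(theta - 5), so L'(6) = -72.
Gradient descent moves in the -L' direction, i.e. theta is increasing.
There is no critical point above theta=6, and L' keeps the same sign, so the iterate runs off to +∞.

diverges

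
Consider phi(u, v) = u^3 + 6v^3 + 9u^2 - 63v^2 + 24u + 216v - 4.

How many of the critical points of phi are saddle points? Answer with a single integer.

phi separates as a function of u plus a function of v, so ∇phi=0 decouples.
∂phi/∂u = 3(u + 2)(u + 4) = 0 at u ∈ {-4, -2}; ∂phi/∂v = 18(v - 4)(v - 3) = 0 at v ∈ {3, 4}.
The Hessian is diagonal: diag(phi_uu, phi_vv). Second derivatives: phi_uu(-4)=-6, phi_uu(-2)=6; phi_vv(3)=-18, phi_vv(4)=18.
Saddle points occur where the two diagonal entries have opposite signs: (-4, 4), (-2, 3). Count: 2.

2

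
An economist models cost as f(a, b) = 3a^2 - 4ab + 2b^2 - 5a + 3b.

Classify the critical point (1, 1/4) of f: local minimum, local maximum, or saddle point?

local minimum

The Hessian of f is constant: H = [[6, -4], [-4, 4]].
det(H) = 6·4 − (-4)² = 8.
det(H) > 0 and tr(H) = 10 > 0, so H is positive definite and the point is a local minimum.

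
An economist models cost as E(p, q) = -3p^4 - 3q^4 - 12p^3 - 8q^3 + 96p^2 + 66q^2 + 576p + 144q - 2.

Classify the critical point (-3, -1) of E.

The mixed partial ∂²E/∂p∂q is 0, so the Hessian at any point is diag(E_pp, E_qq) = diag(12(-3p^2 - 6p + 16), 12(-3q^2 - 4q + 11)).
At (-3, -1): H = diag(84, 144).
Both eigenvalues are positive, so H is positive definite: a local minimum.

local minimum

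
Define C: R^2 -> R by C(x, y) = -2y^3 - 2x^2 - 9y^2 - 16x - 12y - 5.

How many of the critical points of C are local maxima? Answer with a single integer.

1

C separates as a function of x plus a function of y, so ∇C=0 decouples.
∂C/∂x = -4(x + 4) = 0 at x ∈ {-4}; ∂C/∂y = -6(y + 1)(y + 2) = 0 at y ∈ {-2, -1}.
The Hessian is diagonal: diag(C_xx, C_yy). Second derivatives: C_xx(-4)=-4; C_yy(-2)=6, C_yy(-1)=-6.
Local maxima occur where both diagonal entries negative: (-4, -1). Count: 1.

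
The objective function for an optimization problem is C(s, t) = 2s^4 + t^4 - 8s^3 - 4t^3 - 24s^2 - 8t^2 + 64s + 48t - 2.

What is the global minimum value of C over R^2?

C(s,t) separates as P(s) + Q(t) − 2, so its minimum is min P + min Q − 2.
P'(s) = 8(s - 4)(s - 1)(s + 2) vanishes at s ∈ {-2, 1, 4}; Q'(t) = 4(t - 3)(t - 2)(t + 2) vanishes at t ∈ {-2, 2, 3}.
Local minima of P (where P''>0): P(-2)=-128, P(4)=-128. Local minima of Q: Q(-2)=-80, Q(3)=45.
So the global minimum of C is P(-2) + Q(-2) − 2 = -128 − 80 − 2 = -210, attained at (-2, -2).

-210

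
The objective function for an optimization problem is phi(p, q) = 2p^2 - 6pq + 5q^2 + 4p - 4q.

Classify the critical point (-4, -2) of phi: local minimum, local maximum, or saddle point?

local minimum

The Hessian of phi is constant: H = [[4, -6], [-6, 10]].
det(H) = 4·10 − (-6)² = 4.
det(H) > 0 and tr(H) = 14 > 0, so H is positive definite and the point is a local minimum.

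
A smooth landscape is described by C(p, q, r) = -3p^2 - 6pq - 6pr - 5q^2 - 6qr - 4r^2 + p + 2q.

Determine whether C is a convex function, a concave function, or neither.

C is quadratic, so its Hessian is the constant matrix H = [[-6, -6, -6], [-6, -10, -6], [-6, -6, -8]].
Leading principal minors: -6, 24, -48.
Signs alternate −, +, − ⇒ H ≺ 0 ⇒ concave.

concave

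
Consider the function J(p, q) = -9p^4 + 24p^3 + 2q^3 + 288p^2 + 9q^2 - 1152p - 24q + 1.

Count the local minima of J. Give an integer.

J separates as a function of p plus a function of q, so ∇J=0 decouples.
∂J/∂p = -36(p - 4)(p - 2)(p + 4) = 0 at p ∈ {-4, 2, 4}; ∂J/∂q = 6(q - 1)(q + 4) = 0 at q ∈ {-4, 1}.
The Hessian is diagonal: diag(J_pp, J_qq). Second derivatives: J_pp(-4)=-1728, J_pp(2)=432, J_pp(4)=-576; J_qq(-4)=-30, J_qq(1)=30.
Local minima occur where both diagonal entries positive: (2, 1). Count: 1.

1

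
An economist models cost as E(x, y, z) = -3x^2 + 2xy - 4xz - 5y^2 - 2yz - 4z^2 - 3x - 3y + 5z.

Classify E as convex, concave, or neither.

E is quadratic, so its Hessian is the constant matrix H = [[-6, 2, -4], [2, -10, -2], [-4, -2, -8]].
Leading principal minors: -6, 56, -232.
Signs alternate −, +, − ⇒ H ≺ 0 ⇒ concave.

concave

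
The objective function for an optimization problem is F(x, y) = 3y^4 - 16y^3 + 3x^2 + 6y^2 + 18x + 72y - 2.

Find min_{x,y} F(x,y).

-76

F(x,y) separates as P(x) + Q(y) − 2, so its minimum is min P + min Q − 2.
P'(x) = 6x + 18 vanishes at x ∈ {-3}; Q'(y) = 12(y - 3)(y - 2)(y + 1) vanishes at y ∈ {-1, 2, 3}.
Local minima of P (where P''>0): P(-3)=-27. Local minima of Q: Q(-1)=-47, Q(3)=81.
So the global minimum of F is P(-3) + Q(-1) − 2 = -27 − 47 − 2 = -76, attained at (-3, -1).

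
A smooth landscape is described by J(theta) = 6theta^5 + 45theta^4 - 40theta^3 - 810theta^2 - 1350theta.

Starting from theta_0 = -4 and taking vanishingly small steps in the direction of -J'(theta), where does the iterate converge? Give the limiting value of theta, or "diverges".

J'(theta) = 30(theta - 3)(theta + 1)(theta + 3)(theta + 5), so J'(-4) = -630.
Gradient descent moves in the -J' direction, i.e. theta is increasing.
The nearest critical point in that direction is theta = -3, where J'' = 720 > 0 (a local minimum). The iterate converges there.

-3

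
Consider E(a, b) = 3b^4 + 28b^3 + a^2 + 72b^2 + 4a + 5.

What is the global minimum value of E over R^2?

1

E(a,b) separates as P(a) + Q(b) + 5, so its minimum is min P + min Q + 5.
P'(a) = 2a + 4 vanishes at a ∈ {-2}; Q'(b) = 12b(b + 3)(b + 4) vanishes at b ∈ {-4, -3, 0}.
Local minima of P (where P''>0): P(-2)=-4. Local minima of Q: Q(-4)=128, Q(0)=0.
So the global minimum of E is P(-2) + Q(0) + 5 = -4 + 0 + 5 = 1, attained at (-2, 0).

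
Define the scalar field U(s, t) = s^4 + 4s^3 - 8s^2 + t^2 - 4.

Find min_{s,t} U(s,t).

-132

U(s,t) separates as P(s) + Q(t) − 4, so its minimum is min P + min Q − 4.
P'(s) = 4s(s - 1)(s + 4) vanishes at s ∈ {-4, 0, 1}; Q'(t) = 2t vanishes at t ∈ {0}.
Local minima of P (where P''>0): P(-4)=-128, P(1)=-3. Local minima of Q: Q(0)=0.
So the global minimum of U is P(-4) + Q(0) − 4 = -128 + 0 − 4 = -132, attained at (-4, 0).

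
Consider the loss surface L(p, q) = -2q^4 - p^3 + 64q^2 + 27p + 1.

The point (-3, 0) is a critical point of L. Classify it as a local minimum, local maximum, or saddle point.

The mixed partial ∂²L/∂p∂q is 0, so the Hessian at any point is diag(L_pp, L_qq) = diag(-6p, 8(-3q^2 + 16)).
At (-3, 0): H = diag(18, 128).
Both eigenvalues are positive, so H is positive definite: a local minimum.

local minimum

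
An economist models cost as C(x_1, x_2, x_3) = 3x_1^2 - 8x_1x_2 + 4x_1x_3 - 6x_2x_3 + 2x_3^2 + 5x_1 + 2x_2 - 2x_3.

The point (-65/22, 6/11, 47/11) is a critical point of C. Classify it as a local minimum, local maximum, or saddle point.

The Hessian is constant: H = [[6, -8, 4], [-8, 0, -6], [4, -6, 4]].
Leading principal minors: Δ₁ = 6, Δ₂ = -64, Δ₃ = -88.
The minors fit neither the all-positive nor the alternating-sign pattern, so H is indefinite: a saddle point.

saddle point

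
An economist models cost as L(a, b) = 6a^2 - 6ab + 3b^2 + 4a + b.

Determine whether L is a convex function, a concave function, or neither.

convex

L is quadratic, so its Hessian is the constant matrix H = [[12, -6], [-6, 6]].
det(H) = 36, tr(H) = 18.
det(H) > 0 and tr(H) > 0, so H is positive definite everywhere: convex.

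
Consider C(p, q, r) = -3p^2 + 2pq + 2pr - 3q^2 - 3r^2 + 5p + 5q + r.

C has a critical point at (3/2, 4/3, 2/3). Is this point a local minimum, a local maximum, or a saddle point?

local maximum

The Hessian is constant: H = [[-6, 2, 2], [2, -6, 0], [2, 0, -6]].
Leading principal minors: Δ₁ = -6, Δ₂ = 32, Δ₃ = -168.
The minors alternate sign starting negative (−, +, −), so H is negative definite: a local maximum.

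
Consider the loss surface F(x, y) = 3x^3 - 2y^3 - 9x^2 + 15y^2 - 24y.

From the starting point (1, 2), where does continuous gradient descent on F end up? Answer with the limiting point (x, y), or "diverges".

F is separable, so gradient descent decouples: x follows -∂F/∂x, y follows -∂F/∂y.
∂F/∂x = 9x(x - 2); at x=1 this is -9, so x increases.
∂F/∂y = -6(y - 4)(y - 1); at y=2 this is 12, so y decreases.
x converges to its nearest critical value 2 (a local min of the x-part); y converges to 1. The iterate converges to (2, 1).

(2, 1)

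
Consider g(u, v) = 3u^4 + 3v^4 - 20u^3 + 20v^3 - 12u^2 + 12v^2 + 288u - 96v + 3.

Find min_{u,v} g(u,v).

g(u,v) separates as P(u) + Q(v) + 3, so its minimum is min P + min Q + 3.
P'(u) = 12(u - 4)(u - 3)(u + 2) vanishes at u ∈ {-2, 3, 4}; Q'(v) = 12(v - 1)(v + 2)(v + 4) vanishes at v ∈ {-4, -2, 1}.
Local minima of P (where P''>0): P(-2)=-416, P(4)=448. Local minima of Q: Q(-4)=64, Q(1)=-61.
So the global minimum of g is P(-2) + Q(1) + 3 = -416 − 61 + 3 = -474, attained at (-2, 1).

-474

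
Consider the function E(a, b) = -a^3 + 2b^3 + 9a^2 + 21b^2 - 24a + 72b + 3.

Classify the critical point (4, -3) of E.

The mixed partial ∂²E/∂a∂b is 0, so the Hessian at any point is diag(E_aa, E_bb) = diag(6(-a + 3), 6(2b + 7)).
At (4, -3): H = diag(-6, 6).
The eigenvalues have opposite signs, so H is indefinite: a saddle point.

saddle point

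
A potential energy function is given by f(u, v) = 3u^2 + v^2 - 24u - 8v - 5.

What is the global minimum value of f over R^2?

f(u,v) separates as P(u) + Q(v) − 5, so its minimum is min P + min Q − 5.
P'(u) = 6u - 24 vanishes at u ∈ {4}; Q'(v) = 2v - 8 vanishes at v ∈ {4}.
Local minima of P (where P''>0): P(4)=-48. Local minima of Q: Q(4)=-16.
So the global minimum of f is P(4) + Q(4) − 5 = -48 − 16 − 5 = -69, attained at (4, 4).

-69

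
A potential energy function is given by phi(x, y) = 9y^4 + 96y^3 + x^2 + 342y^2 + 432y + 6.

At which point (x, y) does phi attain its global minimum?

(0, -1)

phi(x,y) separates as P(x) + Q(y) + 6, so its minimum is min P + min Q + 6.
P'(x) = 2x vanishes at x ∈ {0}; Q'(y) = 36(y + 1)(y + 3)(y + 4) vanishes at y ∈ {-4, -3, -1}.
Local minima of P (where P''>0): P(0)=0. Local minima of Q: Q(-4)=-96, Q(-1)=-177.
So the global minimum of phi is P(0) + Q(-1) + 6 = 0 − 177 + 6 = -171, attained at (0, -1).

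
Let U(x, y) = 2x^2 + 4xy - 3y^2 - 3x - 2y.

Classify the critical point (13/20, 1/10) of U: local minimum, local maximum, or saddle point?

The Hessian of U is constant: H = [[4, 4], [4, -6]].
det(H) = 4·(-6) − 4² = -40.
Since det(H) < 0, H is indefinite and the critical point is a saddle point.

saddle point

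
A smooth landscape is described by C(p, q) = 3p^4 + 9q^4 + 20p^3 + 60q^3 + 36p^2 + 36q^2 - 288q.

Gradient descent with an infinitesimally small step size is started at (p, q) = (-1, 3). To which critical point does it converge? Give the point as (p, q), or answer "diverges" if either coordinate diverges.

C is separable, so gradient descent decouples: p follows -∂C/∂p, q follows -∂C/∂q.
∂C/∂p = 12p(p + 2)(p + 3); at p=-1 this is -24, so p increases.
∂C/∂q = 36(q - 1)(q + 2)(q + 4); at q=3 this is 2520, so q decreases.
p converges to its nearest critical value 0 (a local min of the p-part); q converges to 1. The iterate converges to (0, 1).

(0, 1)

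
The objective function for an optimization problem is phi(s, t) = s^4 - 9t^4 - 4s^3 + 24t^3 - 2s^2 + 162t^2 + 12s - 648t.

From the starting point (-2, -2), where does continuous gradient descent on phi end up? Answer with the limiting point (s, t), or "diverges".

(-1, 2)

phi is separable, so gradient descent decouples: s follows -∂phi/∂s, t follows -∂phi/∂t.
∂phi/∂s = 4(s - 3)(s - 1)(s + 1); at s=-2 this is -60, so s increases.
∂phi/∂t = -36(t - 3)(t - 2)(t + 3); at t=-2 this is -720, so t increases.
s converges to its nearest critical value -1 (a local min of the s-part); t converges to 2. The iterate converges to (-1, 2).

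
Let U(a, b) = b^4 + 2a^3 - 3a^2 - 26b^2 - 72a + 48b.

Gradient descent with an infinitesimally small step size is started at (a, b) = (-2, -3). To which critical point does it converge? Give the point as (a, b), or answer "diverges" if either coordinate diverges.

U is separable, so gradient descent decouples: a follows -∂U/∂a, b follows -∂U/∂b.
∂U/∂a = 6(a - 4)(a + 3); at a=-2 this is -36, so a increases.
∂U/∂b = 4(b - 3)(b - 1)(b + 4); at b=-3 this is 96, so b decreases.
a converges to its nearest critical value 4 (a local min of the a-part); b converges to -4. The iterate converges to (4, -4).

(4, -4)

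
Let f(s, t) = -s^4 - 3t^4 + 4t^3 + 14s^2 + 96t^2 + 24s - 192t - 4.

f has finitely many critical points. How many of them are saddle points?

f separates as a function of s plus a function of t, so ∇f=0 decouples.
∂f/∂s = -4(s - 3)(s + 1)(s + 2) = 0 at s ∈ {-2, -1, 3}; ∂f/∂t = -12(t - 4)(t - 1)(t + 4) = 0 at t ∈ {-4, 1, 4}.
The Hessian is diagonal: diag(f_ss, f_tt). Second derivatives: f_ss(-2)=-20, f_ss(-1)=16, f_ss(3)=-80; f_tt(-4)=-480, f_tt(1)=180, f_tt(4)=-288.
Saddle points occur where the two diagonal entries have opposite signs: (-2, 1), (-1, -4), (-1, 4), (3, 1). Count: 4.

4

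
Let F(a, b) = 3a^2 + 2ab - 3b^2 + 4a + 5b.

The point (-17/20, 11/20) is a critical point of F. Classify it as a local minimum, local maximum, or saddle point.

The Hessian of F is constant: H = [[6, 2], [2, -6]].
det(H) = 6·(-6) − 2² = -40.
Since det(H) < 0, H is indefinite and the critical point is a saddle point.

saddle point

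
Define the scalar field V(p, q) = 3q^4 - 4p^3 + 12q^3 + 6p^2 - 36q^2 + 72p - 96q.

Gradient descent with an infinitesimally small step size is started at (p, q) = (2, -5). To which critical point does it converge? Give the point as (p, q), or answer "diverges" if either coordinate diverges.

(-2, -4)

V is separable, so gradient descent decouples: p follows -∂V/∂p, q follows -∂V/∂q.
∂V/∂p = -12(p - 3)(p + 2); at p=2 this is 48, so p decreases.
∂V/∂q = 12(q - 2)(q + 1)(q + 4); at q=-5 this is -336, so q increases.
p converges to its nearest critical value -2 (a local min of the p-part); q converges to -4. The iterate converges to (-2, -4).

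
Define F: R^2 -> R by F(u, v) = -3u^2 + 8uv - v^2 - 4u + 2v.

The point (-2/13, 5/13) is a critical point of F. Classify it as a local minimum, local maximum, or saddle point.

The Hessian of F is constant: H = [[-6, 8], [8, -2]].
det(H) = (-6)·(-2) − 8² = -52.
Since det(H) < 0, H is indefinite and the critical point is a saddle point.

saddle point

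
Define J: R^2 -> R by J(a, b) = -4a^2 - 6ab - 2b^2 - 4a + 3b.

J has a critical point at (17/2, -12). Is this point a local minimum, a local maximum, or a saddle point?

saddle point

The Hessian of J is constant: H = [[-8, -6], [-6, -4]].
det(H) = (-8)·(-4) − (-6)² = -4.
Since det(H) < 0, H is indefinite and the critical point is a saddle point.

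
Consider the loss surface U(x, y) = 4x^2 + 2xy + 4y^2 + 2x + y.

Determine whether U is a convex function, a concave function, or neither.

convex

U is quadratic, so its Hessian is the constant matrix H = [[8, 2], [2, 8]].
det(H) = 60, tr(H) = 16.
det(H) > 0 and tr(H) > 0, so H is positive definite everywhere: convex.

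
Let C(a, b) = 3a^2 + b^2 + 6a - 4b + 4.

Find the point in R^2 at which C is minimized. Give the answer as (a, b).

(-1, 2)

C(a,b) separates as P(a) + Q(b) + 4, so its minimum is min P + min Q + 4.
P'(a) = 6a + 6 vanishes at a ∈ {-1}; Q'(b) = 2b - 4 vanishes at b ∈ {2}.
Local minima of P (where P''>0): P(-1)=-3. Local minima of Q: Q(2)=-4.
So the global minimum of C is P(-1) + Q(2) + 4 = -3 − 4 + 4 = -3, attained at (-1, 2).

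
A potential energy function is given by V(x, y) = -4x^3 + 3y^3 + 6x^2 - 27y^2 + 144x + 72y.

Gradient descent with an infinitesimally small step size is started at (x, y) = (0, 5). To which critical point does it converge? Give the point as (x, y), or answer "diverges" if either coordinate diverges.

(-3, 4)

V is separable, so gradient descent decouples: x follows -∂V/∂x, y follows -∂V/∂y.
∂V/∂x = -12(x - 4)(x + 3); at x=0 this is 144, so x decreases.
∂V/∂y = 9(y - 4)(y - 2); at y=5 this is 27, so y decreases.
x converges to its nearest critical value -3 (a local min of the x-part); y converges to 4. The iterate converges to (-3, 4).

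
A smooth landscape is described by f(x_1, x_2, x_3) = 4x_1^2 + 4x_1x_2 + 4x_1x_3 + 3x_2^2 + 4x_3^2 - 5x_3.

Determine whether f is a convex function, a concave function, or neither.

convex

f is quadratic, so its Hessian is the constant matrix H = [[8, 4, 4], [4, 6, 0], [4, 0, 8]].
Leading principal minors: 8, 32, 160.
All positive ⇒ H ≻ 0 ⇒ convex.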